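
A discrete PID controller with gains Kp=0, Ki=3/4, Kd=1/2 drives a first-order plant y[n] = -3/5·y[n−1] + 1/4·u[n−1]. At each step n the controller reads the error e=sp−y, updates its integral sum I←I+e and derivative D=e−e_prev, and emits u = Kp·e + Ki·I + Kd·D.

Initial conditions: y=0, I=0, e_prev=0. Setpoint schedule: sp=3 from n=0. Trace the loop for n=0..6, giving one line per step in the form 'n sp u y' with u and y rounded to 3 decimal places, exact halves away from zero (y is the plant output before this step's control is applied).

(exact arithmetic carried between steps; '≈' marks a value shown rounded to 6 d.p. or computed from one; I and e_prev carry over from the previous line; the table rounds u and y to 3 d.p., halves away from zero)
n=0: y=0, sp=3, e=sp−y=3; I=3, D=e−e_prev=3; u=0·3+3/4·3+1/2·3=3.75; next y=-3/5·0+1/4·3.75=0.9375
n=1: y=0.9375, sp=3, e=sp−y=2.0625; I=5.0625, D=e−e_prev=-0.9375; u=0·2.0625+3/4·5.0625+1/2·(-0.9375)=3.328125; next y=-3/5·0.9375+1/4·3.328125≈0.269531
n=2: y≈0.269531, sp=3, e=sp−y≈2.730469; I≈7.792969, D=e−e_prev≈0.667969; u=0·2.730469+3/4·7.792969+1/2·0.667969≈6.178711; next y=-3/5·0.269531+1/4·6.178711≈1.382959
n=3: y≈1.382959, sp=3, e=sp−y≈1.617041; I≈9.410010, D=e−e_prev≈-1.113428; u=0·1.617041+3/4·9.410010+1/2·(-1.113428)≈6.500793; next y=-3/5·1.382959+1/4·6.500793≈0.795423
n=4: y≈0.795423, sp=3, e=sp−y≈2.204577; I≈11.614587, D=e−e_prev≈0.587536; u=0·2.204577+3/4·11.614587+1/2·0.587536≈9.004708; next y=-3/5·0.795423+1/4·9.004708≈1.773923
n=5: y≈1.773923, sp=3, e=sp−y≈1.226077; I≈12.840664, D=e−e_prev≈-0.978500; u=0·1.226077+3/4·12.840664+1/2·(-0.978500)≈9.141248; next y=-3/5·1.773923+1/4·9.141248≈1.220958
n=6: y≈1.220958, sp=3, e=sp−y≈1.779042; I≈14.619706, D=e−e_prev≈0.552965; u=0·1.779042+3/4·14.619706+1/2·0.552965≈11.241262; next y=-3/5·1.220958+1/4·11.241262≈2.077741

0 3 3.750 0.000
1 3 3.328 0.938
2 3 6.179 0.270
3 3 6.501 1.383
4 3 9.005 0.795
5 3 9.141 1.774
6 3 11.241 1.221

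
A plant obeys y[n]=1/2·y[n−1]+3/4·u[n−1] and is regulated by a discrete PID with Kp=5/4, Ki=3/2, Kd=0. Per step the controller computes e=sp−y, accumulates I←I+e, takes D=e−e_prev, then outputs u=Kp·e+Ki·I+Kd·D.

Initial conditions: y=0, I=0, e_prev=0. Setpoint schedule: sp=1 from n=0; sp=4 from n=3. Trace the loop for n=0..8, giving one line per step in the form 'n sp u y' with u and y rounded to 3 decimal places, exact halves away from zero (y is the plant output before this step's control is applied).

0 1 2.750 0.000
1 1 -1.422 2.063
2 1 2.753 -0.035
3 4 6.829 2.047
4 4 -1.512 6.146
5 4 6.838 1.939
6 4 -1.508 6.098
7 4 6.840 1.918
8 4 -1.507 6.089

(exact arithmetic carried between steps; '≈' marks a value shown rounded to 6 d.p. or computed from one; I and e_prev carry over from the previous line; the table rounds u and y to 3 d.p., halves away from zero)
n=0: y=0, sp=1, e=sp−y=1; I=1, D=e−e_prev=1; u=5/4·1+3/2·1+0·1=2.75; next y=1/2·0+3/4·2.75=2.0625
n=1: y=2.0625, sp=1, e=sp−y=-1.0625; I=-0.0625, D=e−e_prev=-2.0625; u=5/4·(-1.0625)+3/2·(-0.0625)+0·(-2.0625)=-1.421875; next y=1/2·2.0625+3/4·(-1.421875)≈-0.035156
n=2: y≈-0.035156, sp=1, e=sp−y≈1.035156; I≈0.972656, D=e−e_prev≈2.097656; u=5/4·1.035156+3/2·0.972656+0·2.097656≈2.752930; next y=1/2·(-0.035156)+3/4·2.752930≈2.047119
n=3: y≈2.047119, sp=4, e=sp−y≈1.952881; I≈2.925537, D=e−e_prev≈0.917725; u=5/4·1.952881+3/2·2.925537+0·0.917725≈6.829407; next y=1/2·2.047119+3/4·6.829407≈6.145615
n=4: y≈6.145615, sp=4, e=sp−y≈-2.145615; I≈0.779922, D=e−e_prev≈-4.098495; u=5/4·(-2.145615)+3/2·0.779922+0·(-4.098495)≈-1.512135; next y=1/2·6.145615+3/4·(-1.512135)≈1.938706
n=5: y≈1.938706, sp=4, e=sp−y≈2.061294; I≈2.841216, D=e−e_prev≈4.206908; u=5/4·2.061294+3/2·2.841216+0·4.206908≈6.838441; next y=1/2·1.938706+3/4·6.838441≈6.098184
n=6: y≈6.098184, sp=4, e=sp−y≈-2.098184; I≈0.743032, D=e−e_prev≈-4.159478; u=5/4·(-2.098184)+3/2·0.743032+0·(-4.159478)≈-1.508182; next y=1/2·6.098184+3/4·(-1.508182)≈1.917956
n=7: y≈1.917956, sp=4, e=sp−y≈2.082044; I≈2.825077, D=e−e_prev≈4.180229; u=5/4·2.082044+3/2·2.825077+0·4.180229≈6.840170; next y=1/2·1.917956+3/4·6.840170≈6.089106
n=8: y≈6.089106, sp=4, e=sp−y≈-2.089106; I≈0.735971, D=e−e_prev≈-4.171150; u=5/4·(-2.089106)+3/2·0.735971+0·(-4.171150)≈-1.507425; next y=1/2·6.089106+3/4·(-1.507425)≈1.913984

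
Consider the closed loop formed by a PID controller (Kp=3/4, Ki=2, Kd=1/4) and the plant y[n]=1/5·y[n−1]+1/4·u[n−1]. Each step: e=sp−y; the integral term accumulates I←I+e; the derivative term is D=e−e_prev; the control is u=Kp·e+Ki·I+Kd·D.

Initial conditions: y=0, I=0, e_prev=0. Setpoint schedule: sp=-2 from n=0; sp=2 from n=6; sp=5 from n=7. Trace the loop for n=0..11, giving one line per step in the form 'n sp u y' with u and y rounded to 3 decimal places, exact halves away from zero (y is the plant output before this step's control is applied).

(exact arithmetic carried between steps; '≈' marks a value shown rounded to 6 d.p. or computed from one; I and e_prev carry over from the previous line; the table rounds u and y to 3 d.p., halves away from zero)
n=0: y=0, sp=-2, e=sp−y=-2; I=-2, D=e−e_prev=-2; u=3/4·(-2)+2·(-2)+1/4·(-2)=-6; next y=1/5·0+1/4·(-6)=-1.5
n=1: y=-1.5, sp=-2, e=sp−y=-0.5; I=-2.5, D=e−e_prev=1.5; u=3/4·(-0.5)+2·(-2.5)+1/4·1.5=-5; next y=1/5·(-1.5)+1/4·(-5)=-1.55
n=2: y=-1.55, sp=-2, e=sp−y=-0.45; I=-2.95, D=e−e_prev=0.05; u=3/4·(-0.45)+2·(-2.95)+1/4·0.05=-6.225; next y=1/5·(-1.55)+1/4·(-6.225)=-1.86625
n=3: y=-1.86625, sp=-2, e=sp−y=-0.13375; I=-3.08375, D=e−e_prev=0.31625; u=3/4·(-0.13375)+2·(-3.08375)+1/4·0.31625=-6.18875; next y=1/5·(-1.86625)+1/4·(-6.18875)≈-1.920438
n=4: y≈-1.920438, sp=-2, e=sp−y≈-0.079563; I≈-3.163313, D=e−e_prev≈0.054188; u=3/4·(-0.079563)+2·(-3.163313)+1/4·0.054188≈-6.37275; next y=1/5·(-1.920438)+1/4·(-6.37275)≈-1.977275
n=5: y=-1.977275, sp=-2, e=sp−y=-0.022725; I≈-3.186038, D=e−e_prev≈0.056838; u=3/4·(-0.022725)+2·(-3.186038)+1/4·0.056838≈-6.374909; next y=1/5·(-1.977275)+1/4·(-6.374909)≈-1.989182
n=6: y≈-1.989182, sp=2, e=sp−y≈3.989182; I≈0.803145, D=e−e_prev≈4.011907; u=3/4·3.989182+2·0.803145+1/4·4.011907≈5.601153; next y=1/5·(-1.989182)+1/4·5.601153≈1.002452
n=7: y≈1.002452, sp=5, e=sp−y≈3.997548; I≈4.800693, D=e−e_prev≈0.008366; u=3/4·3.997548+2·4.800693+1/4·0.008366≈12.601639; next y=1/5·1.002452+1/4·12.601639≈3.350900
n=8: y≈3.350900, sp=5, e=sp−y≈1.649100; I≈6.449793, D=e−e_prev≈-2.348448; u=3/4·1.649100+2·6.449793+1/4·(-2.348448)≈13.549299; next y=1/5·3.350900+1/4·13.549299≈4.057505
n=9: y≈4.057505, sp=5, e=sp−y≈0.942495; I≈7.392288, D=e−e_prev≈-0.706605; u=3/4·0.942495+2·7.392288+1/4·(-0.706605)≈15.314797; next y=1/5·4.057505+1/4·15.314797≈4.640200
n=10: y≈4.640200, sp=5, e=sp−y≈0.359800; I≈7.752088, D=e−e_prev≈-0.582695; u=3/4·0.359800+2·7.752088+1/4·(-0.582695)≈15.628352; next y=1/5·4.640200+1/4·15.628352≈4.835128
n=11: y≈4.835128, sp=5, e=sp−y≈0.164872; I≈7.916960, D=e−e_prev≈-0.194928; u=3/4·0.164872+2·7.916960+1/4·(-0.194928)≈15.908842; next y=1/5·4.835128+1/4·15.908842≈4.944236

0 -2 -6.000 0.000
1 -2 -5.000 -1.500
2 -2 -6.225 -1.550
3 -2 -6.189 -1.866
4 -2 -6.373 -1.920
5 -2 -6.375 -1.977
6 2 5.601 -1.989
7 5 12.602 1.002
8 5 13.549 3.351
9 5 15.315 4.058
10 5 15.628 4.640
11 5 15.909 4.835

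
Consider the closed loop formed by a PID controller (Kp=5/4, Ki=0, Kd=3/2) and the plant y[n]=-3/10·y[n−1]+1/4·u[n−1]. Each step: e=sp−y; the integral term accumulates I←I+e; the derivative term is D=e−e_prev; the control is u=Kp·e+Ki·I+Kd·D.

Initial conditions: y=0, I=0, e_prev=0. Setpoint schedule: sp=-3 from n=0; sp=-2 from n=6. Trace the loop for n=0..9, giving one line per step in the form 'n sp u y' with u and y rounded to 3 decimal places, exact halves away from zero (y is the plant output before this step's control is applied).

0 -3 -8.250 0.000
1 -3 1.922 -2.063
2 -3 -9.867 1.099
3 -3 5.589 -2.796
4 -3 -14.094 2.236
5 -3 11.139 -4.194
6 -2 -18.410 4.043
7 -2 19.557 -5.815
8 -2 -29.466 6.634
9 -2 33.181 -9.357

(exact arithmetic carried between steps; '≈' marks a value shown rounded to 6 d.p. or computed from one; I and e_prev carry over from the previous line; the table rounds u and y to 3 d.p., halves away from zero)
n=0: y=0, sp=-3, e=sp−y=-3; I=-3, D=e−e_prev=-3; u=5/4·(-3)+0·(-3)+3/2·(-3)=-8.25; next y=-3/10·0+1/4·(-8.25)=-2.0625
n=1: y=-2.0625, sp=-3, e=sp−y=-0.9375; I=-3.9375, D=e−e_prev=2.0625; u=5/4·(-0.9375)+0·(-3.9375)+3/2·2.0625=1.921875; next y=-3/10·(-2.0625)+1/4·1.921875≈1.099219
n=2: y≈1.099219, sp=-3, e=sp−y≈-4.099219; I≈-8.036719, D=e−e_prev≈-3.161719; u=5/4·(-4.099219)+0·(-8.036719)+3/2·(-3.161719)≈-9.866602; next y=-3/10·1.099219+1/4·(-9.866602)≈-2.796416
n=3: y≈-2.796416, sp=-3, e=sp−y≈-0.203584; I≈-8.240303, D=e−e_prev≈3.895635; u=5/4·(-0.203584)+0·(-8.240303)+3/2·3.895635≈5.588972; next y=-3/10·(-2.796416)+1/4·5.588972≈2.236168
n=4: y≈2.236168, sp=-3, e=sp−y≈-5.236168; I≈-13.476471, D=e−e_prev≈-5.032584; u=5/4·(-5.236168)+0·(-13.476471)+3/2·(-5.032584)≈-14.094086; next y=-3/10·2.236168+1/4·(-14.094086)≈-4.194372
n=5: y≈-4.194372, sp=-3, e=sp−y≈1.194372; I≈-12.282099, D=e−e_prev≈6.430540; u=5/4·1.194372+0·(-12.282099)+3/2·6.430540≈11.138774; next y=-3/10·(-4.194372)+1/4·11.138774≈4.043005
n=6: y≈4.043005, sp=-2, e=sp−y≈-6.043005; I≈-18.325104, D=e−e_prev≈-7.237377; u=5/4·(-6.043005)+0·(-18.325104)+3/2·(-7.237377)≈-18.409822; next y=-3/10·4.043005+1/4·(-18.409822)≈-5.815357
n=7: y≈-5.815357, sp=-2, e=sp−y≈3.815357; I≈-14.509747, D=e−e_prev≈9.858362; u=5/4·3.815357+0·(-14.509747)+3/2·9.858362≈19.556739; next y=-3/10·(-5.815357)+1/4·19.556739≈6.633792
n=8: y≈6.633792, sp=-2, e=sp−y≈-8.633792; I≈-23.143539, D=e−e_prev≈-12.449149; u=5/4·(-8.633792)+0·(-23.143539)+3/2·(-12.449149)≈-29.465963; next y=-3/10·6.633792+1/4·(-29.465963)≈-9.356628
n=9: y≈-9.356628, sp=-2, e=sp−y≈7.356628; I≈-15.786911, D=e−e_prev≈15.990420; u=5/4·7.356628+0·(-15.786911)+3/2·15.990420≈33.181415; next y=-3/10·(-9.356628)+1/4·33.181415≈11.102342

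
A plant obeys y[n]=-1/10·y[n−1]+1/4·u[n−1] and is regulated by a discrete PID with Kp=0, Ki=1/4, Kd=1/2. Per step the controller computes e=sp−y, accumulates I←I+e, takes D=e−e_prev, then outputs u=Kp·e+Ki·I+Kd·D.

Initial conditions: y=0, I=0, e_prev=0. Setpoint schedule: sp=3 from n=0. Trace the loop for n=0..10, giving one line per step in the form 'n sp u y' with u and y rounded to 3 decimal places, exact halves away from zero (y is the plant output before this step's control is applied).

(exact arithmetic carried between steps; '≈' marks a value shown rounded to 6 d.p. or computed from one; I and e_prev carry over from the previous line; the table rounds u and y to 3 d.p., halves away from zero)
n=0: y=0, sp=3, e=sp−y=3; I=3, D=e−e_prev=3; u=0·3+1/4·3+1/2·3=2.25; next y=-1/10·0+1/4·2.25=0.5625
n=1: y=0.5625, sp=3, e=sp−y=2.4375; I=5.4375, D=e−e_prev=-0.5625; u=0·2.4375+1/4·5.4375+1/2·(-0.5625)=1.078125; next y=-1/10·0.5625+1/4·1.078125≈0.213281
n=2: y≈0.213281, sp=3, e=sp−y≈2.786719; I≈8.224219, D=e−e_prev≈0.349219; u=0·2.786719+1/4·8.224219+1/2·0.349219≈2.230664; next y=-1/10·0.213281+1/4·2.230664≈0.536338
n=3: y≈0.536338, sp=3, e=sp−y≈2.463662; I≈10.687881, D=e−e_prev≈-0.323057; u=0·2.463662+1/4·10.687881+1/2·(-0.323057)≈2.510442; next y=-1/10·0.536338+1/4·2.510442≈0.573977
n=4: y≈0.573977, sp=3, e=sp−y≈2.426023; I≈13.113904, D=e−e_prev≈-0.037639; u=0·2.426023+1/4·13.113904+1/2·(-0.037639)≈3.259657; next y=-1/10·0.573977+1/4·3.259657≈0.757516
n=5: y≈0.757516, sp=3, e=sp−y≈2.242484; I≈15.356388, D=e−e_prev≈-0.183540; u=0·2.242484+1/4·15.356388+1/2·(-0.183540)≈3.747327; next y=-1/10·0.757516+1/4·3.747327≈0.861080
n=6: y≈0.861080, sp=3, e=sp−y≈2.138920; I≈17.495308, D=e−e_prev≈-0.103564; u=0·2.138920+1/4·17.495308+1/2·(-0.103564)≈4.322045; next y=-1/10·0.861080+1/4·4.322045≈0.994403
n=7: y≈0.994403, sp=3, e=sp−y≈2.005597; I≈19.500904, D=e−e_prev≈-0.133323; u=0·2.005597+1/4·19.500904+1/2·(-0.133323)≈4.808565; next y=-1/10·0.994403+1/4·4.808565≈1.102701
n=8: y≈1.102701, sp=3, e=sp−y≈1.897299; I≈21.398204, D=e−e_prev≈-0.108298; u=0·1.897299+1/4·21.398204+1/2·(-0.108298)≈5.295402; next y=-1/10·1.102701+1/4·5.295402≈1.213580
n=9: y≈1.213580, sp=3, e=sp−y≈1.786420; I≈23.184623, D=e−e_prev≈-0.110880; u=0·1.786420+1/4·23.184623+1/2·(-0.110880)≈5.740716; next y=-1/10·1.213580+1/4·5.740716≈1.313821
n=10: y≈1.313821, sp=3, e=sp−y≈1.686179; I≈24.870802, D=e−e_prev≈-0.100240; u=0·1.686179+1/4·24.870802+1/2·(-0.100240)≈6.167580; next y=-1/10·1.313821+1/4·6.167580≈1.410513

0 3 2.250 0.000
1 3 1.078 0.563
2 3 2.231 0.213
3 3 2.510 0.536
4 3 3.260 0.574
5 3 3.747 0.758
6 3 4.322 0.861
7 3 4.809 0.994
8 3 5.295 1.103
9 3 5.741 1.214
10 3 6.168 1.314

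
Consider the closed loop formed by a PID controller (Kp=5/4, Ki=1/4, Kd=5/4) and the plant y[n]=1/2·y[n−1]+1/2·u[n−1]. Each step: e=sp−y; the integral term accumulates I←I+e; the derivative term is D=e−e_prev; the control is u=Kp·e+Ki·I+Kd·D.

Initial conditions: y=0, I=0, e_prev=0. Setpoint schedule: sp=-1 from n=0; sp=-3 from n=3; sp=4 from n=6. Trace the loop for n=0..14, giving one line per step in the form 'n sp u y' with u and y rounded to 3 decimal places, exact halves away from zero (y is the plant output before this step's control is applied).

(exact arithmetic carried between steps; '≈' marks a value shown rounded to 6 d.p. or computed from one; I and e_prev carry over from the previous line; the table rounds u and y to 3 d.p., halves away from zero)
n=0: y=0, sp=-1, e=sp−y=-1; I=-1, D=e−e_prev=-1; u=5/4·(-1)+1/4·(-1)+5/4·(-1)=-2.75; next y=1/2·0+1/2·(-2.75)=-1.375
n=1: y=-1.375, sp=-1, e=sp−y=0.375; I=-0.625, D=e−e_prev=1.375; u=5/4·0.375+1/4·(-0.625)+5/4·1.375=2.03125; next y=1/2·(-1.375)+1/2·2.03125=0.328125
n=2: y=0.328125, sp=-1, e=sp−y=-1.328125; I=-1.953125, D=e−e_prev=-1.703125; u=5/4·(-1.328125)+1/4·(-1.953125)+5/4·(-1.703125)≈-4.277344; next y=1/2·0.328125+1/2·(-4.277344)≈-1.974609
n=3: y≈-1.974609, sp=-3, e=sp−y≈-1.025391; I≈-2.978516, D=e−e_prev≈0.302734; u=5/4·(-1.025391)+1/4·(-2.978516)+5/4·0.302734≈-1.647949; next y=1/2·(-1.974609)+1/2·(-1.647949)≈-1.811279
n=4: y≈-1.811279, sp=-3, e=sp−y≈-1.188721; I≈-4.167236, D=e−e_prev≈-0.163330; u=5/4·(-1.188721)+1/4·(-4.167236)+5/4·(-0.163330)≈-2.731873; next y=1/2·(-1.811279)+1/2·(-2.731873)≈-2.271576
n=5: y≈-2.271576, sp=-3, e=sp−y≈-0.728424; I≈-4.895660, D=e−e_prev≈0.460297; u=5/4·(-0.728424)+1/4·(-4.895660)+5/4·0.460297≈-1.559074; next y=1/2·(-2.271576)+1/2·(-1.559074)≈-1.915325
n=6: y≈-1.915325, sp=4, e=sp−y≈5.915325; I≈1.019665, D=e−e_prev≈6.643749; u=5/4·5.915325+1/4·1.019665+5/4·6.643749≈15.953759; next y=1/2·(-1.915325)+1/2·15.953759≈7.019217
n=7: y≈7.019217, sp=4, e=sp−y≈-3.019217; I≈-1.999552, D=e−e_prev≈-8.934542; u=5/4·(-3.019217)+1/4·(-1.999552)+5/4·(-8.934542)≈-15.442087; next y=1/2·7.019217+1/2·(-15.442087)≈-4.211435
n=8: y≈-4.211435, sp=4, e=sp−y≈8.211435; I≈6.211883, D=e−e_prev≈11.230652; u=5/4·8.211435+1/4·6.211883+5/4·11.230652≈25.855580; next y=1/2·(-4.211435)+1/2·25.855580≈10.822072
n=9: y≈10.822072, sp=4, e=sp−y≈-6.822072; I≈-0.610189, D=e−e_prev≈-15.033507; u=5/4·(-6.822072)+1/4·(-0.610189)+5/4·(-15.033507)≈-27.472022; next y=1/2·10.822072+1/2·(-27.472022)≈-8.324975
n=10: y≈-8.324975, sp=4, e=sp−y≈12.324975; I≈11.714785, D=e−e_prev≈19.147047; u=5/4·12.324975+1/4·11.714785+5/4·19.147047≈42.268724; next y=1/2·(-8.324975)+1/2·42.268724≈16.971874
n=11: y≈16.971874, sp=4, e=sp−y≈-12.971874; I≈-1.257089, D=e−e_prev≈-25.296849; u=5/4·(-12.971874)+1/4·(-1.257089)+5/4·(-25.296849)≈-48.150177; next y=1/2·16.971874+1/2·(-48.150177)≈-15.589151
n=12: y≈-15.589151, sp=4, e=sp−y≈19.589151; I≈18.332062, D=e−e_prev≈32.561026; u=5/4·19.589151+1/4·18.332062+5/4·32.561026≈69.770736; next y=1/2·(-15.589151)+1/2·69.770736≈27.090793
n=13: y≈27.090793, sp=4, e=sp−y≈-23.090793; I≈-4.758731, D=e−e_prev≈-42.679944; u=5/4·(-23.090793)+1/4·(-4.758731)+5/4·(-42.679944)≈-83.403103; next y=1/2·27.090793+1/2·(-83.403103)≈-28.156155
n=14: y≈-28.156155, sp=4, e=sp−y≈32.156155; I≈27.397425, D=e−e_prev≈55.246948; u=5/4·32.156155+1/4·27.397425+5/4·55.246948≈116.103235; next y=1/2·(-28.156155)+1/2·116.103235≈43.973540

0 -1 -2.750 0.000
1 -1 2.031 -1.375
2 -1 -4.277 0.328
3 -3 -1.648 -1.975
4 -3 -2.732 -1.811
5 -3 -1.559 -2.272
6 4 15.954 -1.915
7 4 -15.442 7.019
8 4 25.856 -4.211
9 4 -27.472 10.822
10 4 42.269 -8.325
11 4 -48.150 16.972
12 4 69.771 -15.589
13 4 -83.403 27.091
14 4 116.103 -28.156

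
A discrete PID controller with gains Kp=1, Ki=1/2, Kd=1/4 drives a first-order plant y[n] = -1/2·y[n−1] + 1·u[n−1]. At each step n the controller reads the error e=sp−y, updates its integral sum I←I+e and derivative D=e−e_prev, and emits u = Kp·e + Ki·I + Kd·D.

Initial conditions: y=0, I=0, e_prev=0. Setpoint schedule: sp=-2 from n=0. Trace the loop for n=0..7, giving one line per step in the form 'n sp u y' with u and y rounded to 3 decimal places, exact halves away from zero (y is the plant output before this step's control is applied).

(exact arithmetic carried between steps; '≈' marks a value shown rounded to 6 d.p. or computed from one; I and e_prev carry over from the previous line; the table rounds u and y to 3 d.p., halves away from zero)
n=0: y=0, sp=-2, e=sp−y=-2; I=-2, D=e−e_prev=-2; u=1·(-2)+1/2·(-2)+1/4·(-2)=-3.5; next y=-1/2·0+1·(-3.5)=-3.5
n=1: y=-3.5, sp=-2, e=sp−y=1.5; I=-0.5, D=e−e_prev=3.5; u=1·1.5+1/2·(-0.5)+1/4·3.5=2.125; next y=-1/2·(-3.5)+1·2.125=3.875
n=2: y=3.875, sp=-2, e=sp−y=-5.875; I=-6.375, D=e−e_prev=-7.375; u=1·(-5.875)+1/2·(-6.375)+1/4·(-7.375)=-10.90625; next y=-1/2·3.875+1·(-10.90625)=-12.84375
n=3: y=-12.84375, sp=-2, e=sp−y=10.84375; I=4.46875, D=e−e_prev=16.71875; u=1·10.84375+1/2·4.46875+1/4·16.71875≈17.257813; next y=-1/2·(-12.84375)+1·17.257813≈23.679688
n=4: y≈23.679688, sp=-2, e=sp−y≈-25.679688; I≈-21.210938, D=e−e_prev≈-36.523438; u=1·(-25.679688)+1/2·(-21.210938)+1/4·(-36.523438)≈-45.416016; next y=-1/2·23.679688+1·(-45.416016)≈-57.255859
n=5: y≈-57.255859, sp=-2, e=sp−y≈55.255859; I≈34.044922, D=e−e_prev≈80.935547; u=1·55.255859+1/2·34.044922+1/4·80.935547≈92.512207; next y=-1/2·(-57.255859)+1·92.512207≈121.140137
n=6: y≈121.140137, sp=-2, e=sp−y≈-123.140137; I≈-89.095215, D=e−e_prev≈-178.395996; u=1·(-123.140137)+1/2·(-89.095215)+1/4·(-178.395996)≈-212.286743; next y=-1/2·121.140137+1·(-212.286743)≈-272.856812
n=7: y≈-272.856812, sp=-2, e=sp−y≈270.856812; I≈181.761597, D=e−e_prev≈393.996948; u=1·270.856812+1/2·181.761597+1/4·393.996948≈460.236847; next y=-1/2·(-272.856812)+1·460.236847≈596.665253

0 -2 -3.500 0.000
1 -2 2.125 -3.500
2 -2 -10.906 3.875
3 -2 17.258 -12.844
4 -2 -45.416 23.680
5 -2 92.512 -57.256
6 -2 -212.287 121.140
7 -2 460.237 -272.857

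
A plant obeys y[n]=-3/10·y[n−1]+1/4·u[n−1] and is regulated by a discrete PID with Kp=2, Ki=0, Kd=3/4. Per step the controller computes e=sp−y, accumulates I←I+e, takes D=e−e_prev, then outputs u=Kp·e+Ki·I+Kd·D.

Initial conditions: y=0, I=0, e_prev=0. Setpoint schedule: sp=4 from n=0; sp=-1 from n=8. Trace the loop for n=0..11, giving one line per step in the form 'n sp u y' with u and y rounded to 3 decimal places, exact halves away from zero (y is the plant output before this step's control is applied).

(exact arithmetic carried between steps; '≈' marks a value shown rounded to 6 d.p. or computed from one; I and e_prev carry over from the previous line; the table rounds u and y to 3 d.p., halves away from zero)
n=0: y=0, sp=4, e=sp−y=4; I=4, D=e−e_prev=4; u=2·4+0·4+3/4·4=11; next y=-3/10·0+1/4·11=2.75
n=1: y=2.75, sp=4, e=sp−y=1.25; I=5.25, D=e−e_prev=-2.75; u=2·1.25+0·5.25+3/4·(-2.75)=0.4375; next y=-3/10·2.75+1/4·0.4375=-0.715625
n=2: y=-0.715625, sp=4, e=sp−y=4.715625; I=9.965625, D=e−e_prev=3.465625; u=2·4.715625+0·9.965625+3/4·3.465625≈12.030469; next y=-3/10·(-0.715625)+1/4·12.030469≈3.222305
n=3: y≈3.222305, sp=4, e=sp−y≈0.777695; I≈10.743320, D=e−e_prev≈-3.937930; u=2·0.777695+0·10.743320+3/4·(-3.937930)≈-1.398057; next y=-3/10·3.222305+1/4·(-1.398057)≈-1.316206
n=4: y≈-1.316206, sp=4, e=sp−y≈5.316206; I≈16.059526, D=e−e_prev≈4.538510; u=2·5.316206+0·16.059526+3/4·4.538510≈14.036294; next y=-3/10·(-1.316206)+1/4·14.036294≈3.903935
n=5: y≈3.903935, sp=4, e=sp−y≈0.096065; I≈16.155591, D=e−e_prev≈-5.220141; u=2·0.096065+0·16.155591+3/4·(-5.220141)≈-3.722976; next y=-3/10·3.903935+1/4·(-3.722976)≈-2.101924
n=6: y≈-2.101924, sp=4, e=sp−y≈6.101924; I≈22.257515, D=e−e_prev≈6.005860; u=2·6.101924+0·22.257515+3/4·6.005860≈16.708244; next y=-3/10·(-2.101924)+1/4·16.708244≈4.807638
n=7: y≈4.807638, sp=4, e=sp−y≈-0.807638; I≈21.449877, D=e−e_prev≈-6.909563; u=2·(-0.807638)+0·21.449877+3/4·(-6.909563)≈-6.797449; next y=-3/10·4.807638+1/4·(-6.797449)≈-3.141654
n=8: y≈-3.141654, sp=-1, e=sp−y≈2.141654; I≈23.591531, D=e−e_prev≈2.949292; u=2·2.141654+0·23.591531+3/4·2.949292≈6.495276; next y=-3/10·(-3.141654)+1/4·6.495276≈2.566315
n=9: y≈2.566315, sp=-1, e=sp−y≈-3.566315; I≈20.025215, D=e−e_prev≈-5.707969; u=2·(-3.566315)+0·20.025215+3/4·(-5.707969)≈-11.413607; next y=-3/10·2.566315+1/4·(-11.413607)≈-3.623296
n=10: y≈-3.623296, sp=-1, e=sp−y≈2.623296; I≈22.648512, D=e−e_prev≈6.189611; u=2·2.623296+0·22.648512+3/4·6.189611≈9.888801; next y=-3/10·(-3.623296)+1/4·9.888801≈3.559189
n=11: y≈3.559189, sp=-1, e=sp−y≈-4.559189; I≈18.089323, D=e−e_prev≈-7.182485; u=2·(-4.559189)+0·18.089323+3/4·(-7.182485)≈-14.505242; next y=-3/10·3.559189+1/4·(-14.505242)≈-4.694067

0 4 11.000 0.000
1 4 0.438 2.750
2 4 12.030 -0.716
3 4 -1.398 3.222
4 4 14.036 -1.316
5 4 -3.723 3.904
6 4 16.708 -2.102
7 4 -6.797 4.808
8 -1 6.495 -3.142
9 -1 -11.414 2.566
10 -1 9.889 -3.623
11 -1 -14.505 3.559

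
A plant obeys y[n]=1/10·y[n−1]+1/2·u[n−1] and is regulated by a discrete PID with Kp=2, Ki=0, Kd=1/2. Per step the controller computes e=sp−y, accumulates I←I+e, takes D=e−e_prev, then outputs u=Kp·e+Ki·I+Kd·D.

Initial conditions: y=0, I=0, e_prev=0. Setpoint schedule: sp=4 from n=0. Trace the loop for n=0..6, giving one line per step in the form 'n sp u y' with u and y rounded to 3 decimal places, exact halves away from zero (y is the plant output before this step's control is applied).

(exact arithmetic carried between steps; '≈' marks a value shown rounded to 6 d.p. or computed from one; I and e_prev carry over from the previous line; the table rounds u and y to 3 d.p., halves away from zero)
n=0: y=0, sp=4, e=sp−y=4; I=4, D=e−e_prev=4; u=2·4+0·4+1/2·4=10; next y=1/10·0+1/2·10=5
n=1: y=5, sp=4, e=sp−y=-1; I=3, D=e−e_prev=-5; u=2·(-1)+0·3+1/2·(-5)=-4.5; next y=1/10·5+1/2·(-4.5)=-1.75
n=2: y=-1.75, sp=4, e=sp−y=5.75; I=8.75, D=e−e_prev=6.75; u=2·5.75+0·8.75+1/2·6.75=14.875; next y=1/10·(-1.75)+1/2·14.875=7.2625
n=3: y=7.2625, sp=4, e=sp−y=-3.2625; I=5.4875, D=e−e_prev=-9.0125; u=2·(-3.2625)+0·5.4875+1/2·(-9.0125)=-11.03125; next y=1/10·7.2625+1/2·(-11.03125)=-4.789375
n=4: y=-4.789375, sp=4, e=sp−y=8.789375; I=14.276875, D=e−e_prev=12.051875; u=2·8.789375+0·14.276875+1/2·12.051875≈23.604688; next y=1/10·(-4.789375)+1/2·23.604688≈11.323406
n=5: y≈11.323406, sp=4, e=sp−y≈-7.323406; I≈6.953469, D=e−e_prev≈-16.112781; u=2·(-7.323406)+0·6.953469+1/2·(-16.112781)≈-22.703203; next y=1/10·11.323406+1/2·(-22.703203)≈-10.219261
n=6: y≈-10.219261, sp=4, e=sp−y≈14.219261; I≈21.172730, D=e−e_prev≈21.542667; u=2·14.219261+0·21.172730+1/2·21.542667≈39.209855; next y=1/10·(-10.219261)+1/2·39.209855≈18.583002

0 4 10.000 0.000
1 4 -4.500 5.000
2 4 14.875 -1.750
3 4 -11.031 7.263
4 4 23.605 -4.789
5 4 -22.703 11.323
6 4 39.210 -10.219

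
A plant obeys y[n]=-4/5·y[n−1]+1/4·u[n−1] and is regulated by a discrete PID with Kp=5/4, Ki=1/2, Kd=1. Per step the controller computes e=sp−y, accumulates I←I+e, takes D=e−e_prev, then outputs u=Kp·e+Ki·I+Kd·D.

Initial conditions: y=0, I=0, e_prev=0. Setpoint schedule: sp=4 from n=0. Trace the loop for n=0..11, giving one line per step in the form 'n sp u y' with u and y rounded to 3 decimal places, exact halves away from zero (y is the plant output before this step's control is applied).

0 4 11.000 0.000
1 4 1.438 2.750
2 4 17.437 -1.841
3 4 -5.332 5.832
4 4 33.957 -5.998
5 4 -25.912 13.288
6 4 72.321 -17.108
7 4 -81.928 31.767
8 4 166.635 -45.895
9 4 -227.824 78.375
10 4 403.845 -119.656
11 4 -602.299 196.686

(exact arithmetic carried between steps; '≈' marks a value shown rounded to 6 d.p. or computed from one; I and e_prev carry over from the previous line; the table rounds u and y to 3 d.p., halves away from zero)
n=0: y=0, sp=4, e=sp−y=4; I=4, D=e−e_prev=4; u=5/4·4+1/2·4+1·4=11; next y=-4/5·0+1/4·11=2.75
n=1: y=2.75, sp=4, e=sp−y=1.25; I=5.25, D=e−e_prev=-2.75; u=5/4·1.25+1/2·5.25+1·(-2.75)=1.4375; next y=-4/5·2.75+1/4·1.4375=-1.840625
n=2: y=-1.840625, sp=4, e=sp−y=5.840625; I=11.090625, D=e−e_prev=4.590625; u=5/4·5.840625+1/2·11.090625+1·4.590625≈17.436719; next y=-4/5·(-1.840625)+1/4·17.436719≈5.831680
n=3: y≈5.831680, sp=4, e=sp−y≈-1.831680; I≈9.258945, D=e−e_prev≈-7.672305; u=5/4·(-1.831680)+1/2·9.258945+1·(-7.672305)≈-5.332432; next y=-4/5·5.831680+1/4·(-5.332432)≈-5.998452
n=4: y≈-5.998452, sp=4, e=sp−y≈9.998452; I≈19.257397, D=e−e_prev≈11.830131; u=5/4·9.998452+1/2·19.257397+1·11.830131≈33.956894; next y=-4/5·(-5.998452)+1/4·33.956894≈13.287985
n=5: y≈13.287985, sp=4, e=sp−y≈-9.287985; I≈9.969412, D=e−e_prev≈-19.286437; u=5/4·(-9.287985)+1/2·9.969412+1·(-19.286437)≈-25.911712; next y=-4/5·13.287985+1/4·(-25.911712)≈-17.108316
n=6: y≈-17.108316, sp=4, e=sp−y≈21.108316; I≈31.077728, D=e−e_prev≈30.396301; u=5/4·21.108316+1/2·31.077728+1·30.396301≈72.320560; next y=-4/5·(-17.108316)+1/4·72.320560≈31.766793
n=7: y≈31.766793, sp=4, e=sp−y≈-27.766793; I≈3.310935, D=e−e_prev≈-48.875108; u=5/4·(-27.766793)+1/2·3.310935+1·(-48.875108)≈-81.928132; next y=-4/5·31.766793+1/4·(-81.928132)≈-45.895467
n=8: y≈-45.895467, sp=4, e=sp−y≈49.895467; I≈53.206402, D=e−e_prev≈77.662260; u=5/4·49.895467+1/2·53.206402+1·77.662260≈166.634794; next y=-4/5·(-45.895467)+1/4·166.634794≈78.375072
n=9: y≈78.375072, sp=4, e=sp−y≈-74.375072; I≈-21.168670, D=e−e_prev≈-124.270539; u=5/4·(-74.375072)+1/2·(-21.168670)+1·(-124.270539)≈-227.823714; next y=-4/5·78.375072+1/4·(-227.823714)≈-119.655986
n=10: y≈-119.655986, sp=4, e=sp−y≈123.655986; I≈102.487316, D=e−e_prev≈198.031059; u=5/4·123.655986+1/2·102.487316+1·198.031059≈403.844700; next y=-4/5·(-119.655986)+1/4·403.844700≈196.685964
n=11: y≈196.685964, sp=4, e=sp−y≈-192.685964; I≈-90.198648, D=e−e_prev≈-316.341950; u=5/4·(-192.685964)+1/2·(-90.198648)+1·(-316.341950)≈-602.298729; next y=-4/5·196.685964+1/4·(-602.298729)≈-307.923454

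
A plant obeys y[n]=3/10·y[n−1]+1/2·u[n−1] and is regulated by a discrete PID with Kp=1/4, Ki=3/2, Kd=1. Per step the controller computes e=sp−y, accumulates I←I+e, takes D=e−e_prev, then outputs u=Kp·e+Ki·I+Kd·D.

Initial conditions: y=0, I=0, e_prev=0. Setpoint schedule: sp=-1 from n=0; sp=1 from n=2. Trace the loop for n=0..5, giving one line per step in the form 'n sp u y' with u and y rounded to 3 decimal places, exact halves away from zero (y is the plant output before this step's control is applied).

0 -1 -2.750 0.000
1 -1 0.531 -1.375
2 1 1.841 -0.147
3 1 -0.025 0.877
4 1 2.905 0.251
5 1 -0.109 1.528

(exact arithmetic carried between steps; '≈' marks a value shown rounded to 6 d.p. or computed from one; I and e_prev carry over from the previous line; the table rounds u and y to 3 d.p., halves away from zero)
n=0: y=0, sp=-1, e=sp−y=-1; I=-1, D=e−e_prev=-1; u=1/4·(-1)+3/2·(-1)+1·(-1)=-2.75; next y=3/10·0+1/2·(-2.75)=-1.375
n=1: y=-1.375, sp=-1, e=sp−y=0.375; I=-0.625, D=e−e_prev=1.375; u=1/4·0.375+3/2·(-0.625)+1·1.375=0.53125; next y=3/10·(-1.375)+1/2·0.53125=-0.146875
n=2: y=-0.146875, sp=1, e=sp−y=1.146875; I=0.521875, D=e−e_prev=0.771875; u=1/4·1.146875+3/2·0.521875+1·0.771875≈1.841406; next y=3/10·(-0.146875)+1/2·1.841406≈0.876641
n=3: y≈0.876641, sp=1, e=sp−y≈0.123359; I≈0.645234, D=e−e_prev≈-1.023516; u=1/4·0.123359+3/2·0.645234+1·(-1.023516)≈-0.024824; next y=3/10·0.876641+1/2·(-0.024824)≈0.250580
n=4: y≈0.250580, sp=1, e=sp−y≈0.749420; I≈1.394654, D=e−e_prev≈0.626061; u=1/4·0.749420+3/2·1.394654+1·0.626061≈2.905397; next y=3/10·0.250580+1/2·2.905397≈1.527873
n=5: y≈1.527873, sp=1, e=sp−y≈-0.527873; I≈0.866782, D=e−e_prev≈-1.277292; u=1/4·(-0.527873)+3/2·0.866782+1·(-1.277292)≈-0.109088; next y=3/10·1.527873+1/2·(-0.109088)≈0.403818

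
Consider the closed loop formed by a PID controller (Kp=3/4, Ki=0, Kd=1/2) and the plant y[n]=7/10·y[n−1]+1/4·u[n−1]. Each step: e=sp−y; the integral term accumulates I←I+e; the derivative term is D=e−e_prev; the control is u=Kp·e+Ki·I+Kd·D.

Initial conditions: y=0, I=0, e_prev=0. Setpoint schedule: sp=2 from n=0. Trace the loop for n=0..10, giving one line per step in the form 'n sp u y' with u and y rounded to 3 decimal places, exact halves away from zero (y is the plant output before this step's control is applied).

(exact arithmetic carried between steps; '≈' marks a value shown rounded to 6 d.p. or computed from one; I and e_prev carry over from the previous line; the table rounds u and y to 3 d.p., halves away from zero)
n=0: y=0, sp=2, e=sp−y=2; I=2, D=e−e_prev=2; u=3/4·2+0·2+1/2·2=2.5; next y=7/10·0+1/4·2.5=0.625
n=1: y=0.625, sp=2, e=sp−y=1.375; I=3.375, D=e−e_prev=-0.625; u=3/4·1.375+0·3.375+1/2·(-0.625)=0.71875; next y=7/10·0.625+1/4·0.71875≈0.617188
n=2: y≈0.617188, sp=2, e=sp−y≈1.382813; I≈4.757813, D=e−e_prev≈0.007813; u=3/4·1.382813+0·4.757813+1/2·0.007813≈1.041016; next y=7/10·0.617188+1/4·1.041016≈0.692285
n=3: y≈0.692285, sp=2, e=sp−y≈1.307715; I≈6.065527, D=e−e_prev≈-0.075098; u=3/4·1.307715+0·6.065527+1/2·(-0.075098)≈0.943237; next y=7/10·0.692285+1/4·0.943237≈0.720409
n=4: y≈0.720409, sp=2, e=sp−y≈1.279591; I≈7.345118, D=e−e_prev≈-0.028124; u=3/4·1.279591+0·7.345118+1/2·(-0.028124)≈0.945631; next y=7/10·0.720409+1/4·0.945631≈0.740694
n=5: y≈0.740694, sp=2, e=sp−y≈1.259306; I≈8.604424, D=e−e_prev≈-0.020285; u=3/4·1.259306+0·8.604424+1/2·(-0.020285)≈0.934337; next y=7/10·0.740694+1/4·0.934337≈0.752070
n=6: y≈0.752070, sp=2, e=sp−y≈1.247930; I≈9.852354, D=e−e_prev≈-0.011376; u=3/4·1.247930+0·9.852354+1/2·(-0.011376)≈0.930259; next y=7/10·0.752070+1/4·0.930259≈0.759014
n=7: y≈0.759014, sp=2, e=sp−y≈1.240986; I≈11.093340, D=e−e_prev≈-0.006944; u=3/4·1.240986+0·11.093340+1/2·(-0.006944)≈0.927268; next y=7/10·0.759014+1/4·0.927268≈0.763127
n=8: y≈0.763127, sp=2, e=sp−y≈1.236873; I≈12.330214, D=e−e_prev≈-0.004113; u=3/4·1.236873+0·12.330214+1/2·(-0.004113)≈0.925599; next y=7/10·0.763127+1/4·0.925599≈0.765588
n=9: y≈0.765588, sp=2, e=sp−y≈1.234412; I≈13.564625, D=e−e_prev≈-0.002462; u=3/4·1.234412+0·13.564625+1/2·(-0.002462)≈0.924578; next y=7/10·0.765588+1/4·0.924578≈0.767056
n=10: y≈0.767056, sp=2, e=sp−y≈1.232944; I≈14.797569, D=e−e_prev≈-0.001468; u=3/4·1.232944+0·14.797569+1/2·(-0.001468)≈0.923974; next y=7/10·0.767056+1/4·0.923974≈0.767933

0 2 2.500 0.000
1 2 0.719 0.625
2 2 1.041 0.617
3 2 0.943 0.692
4 2 0.946 0.720
5 2 0.934 0.741
6 2 0.930 0.752
7 2 0.927 0.759
8 2 0.926 0.763
9 2 0.925 0.766
10 2 0.924 0.767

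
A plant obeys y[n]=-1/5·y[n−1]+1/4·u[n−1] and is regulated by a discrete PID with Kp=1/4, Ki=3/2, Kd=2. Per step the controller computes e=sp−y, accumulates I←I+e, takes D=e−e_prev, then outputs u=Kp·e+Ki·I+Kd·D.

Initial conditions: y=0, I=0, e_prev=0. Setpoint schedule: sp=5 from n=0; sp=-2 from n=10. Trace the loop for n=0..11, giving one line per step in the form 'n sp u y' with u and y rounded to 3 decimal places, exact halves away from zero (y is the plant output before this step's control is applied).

(exact arithmetic carried between steps; '≈' marks a value shown rounded to 6 d.p. or computed from one; I and e_prev carry over from the previous line; the table rounds u and y to 3 d.p., halves away from zero)
n=0: y=0, sp=5, e=sp−y=5; I=5, D=e−e_prev=5; u=1/4·5+3/2·5+2·5=18.75; next y=-1/5·0+1/4·18.75=4.6875
n=1: y=4.6875, sp=5, e=sp−y=0.3125; I=5.3125, D=e−e_prev=-4.6875; u=1/4·0.3125+3/2·5.3125+2·(-4.6875)=-1.328125; next y=-1/5·4.6875+1/4·(-1.328125)≈-1.269531
n=2: y≈-1.269531, sp=5, e=sp−y≈6.269531; I≈11.582031, D=e−e_prev≈5.957031; u=1/4·6.269531+3/2·11.582031+2·5.957031≈30.854492; next y=-1/5·(-1.269531)+1/4·30.854492≈7.967529
n=3: y≈7.967529, sp=5, e=sp−y≈-2.967529; I≈8.614502, D=e−e_prev≈-9.237061; u=1/4·(-2.967529)+3/2·8.614502+2·(-9.237061)≈-6.294250; next y=-1/5·7.967529+1/4·(-6.294250)≈-3.167068
n=4: y≈-3.167068, sp=5, e=sp−y≈8.167068; I≈16.781570, D=e−e_prev≈11.134598; u=1/4·8.167068+3/2·16.781570+2·11.134598≈49.483318; next y=-1/5·(-3.167068)+1/4·49.483318≈13.004243
n=5: y≈13.004243, sp=5, e=sp−y≈-8.004243; I≈8.777327, D=e−e_prev≈-16.171312; u=1/4·(-8.004243)+3/2·8.777327+2·(-16.171312)≈-21.177694; next y=-1/5·13.004243+1/4·(-21.177694)≈-7.895272
n=6: y≈-7.895272, sp=5, e=sp−y≈12.895272; I≈21.672599, D=e−e_prev≈20.899515; u=1/4·12.895272+3/2·21.672599+2·20.899515≈77.531748; next y=-1/5·(-7.895272)+1/4·77.531748≈20.961991
n=7: y≈20.961991, sp=5, e=sp−y≈-15.961991; I≈5.710608, D=e−e_prev≈-28.857263; u=1/4·(-15.961991)+3/2·5.710608+2·(-28.857263)≈-53.139113; next y=-1/5·20.961991+1/4·(-53.139113)≈-17.477176
n=8: y≈-17.477176, sp=5, e=sp−y≈22.477176; I≈28.187784, D=e−e_prev≈38.439168; u=1/4·22.477176+3/2·28.187784+2·38.439168≈124.779306; next y=-1/5·(-17.477176)+1/4·124.779306≈34.690262
n=9: y≈34.690262, sp=5, e=sp−y≈-29.690262; I≈-1.502477, D=e−e_prev≈-52.167438; u=1/4·(-29.690262)+3/2·(-1.502477)+2·(-52.167438)≈-114.011158; next y=-1/5·34.690262+1/4·(-114.011158)≈-35.440842
n=10: y≈-35.440842, sp=-2, e=sp−y≈33.440842; I≈31.938364, D=e−e_prev≈63.131104; u=1/4·33.440842+3/2·31.938364+2·63.131104≈182.529964; next y=-1/5·(-35.440842)+1/4·182.529964≈52.720659
n=11: y≈52.720659, sp=-2, e=sp−y≈-54.720659; I≈-22.782295, D=e−e_prev≈-88.161501; u=1/4·(-54.720659)+3/2·(-22.782295)+2·(-88.161501)≈-224.176610; next y=-1/5·52.720659+1/4·(-224.176610)≈-66.588284

0 5 18.750 0.000
1 5 -1.328 4.688
2 5 30.854 -1.270
3 5 -6.294 7.968
4 5 49.483 -3.167
5 5 -21.178 13.004
6 5 77.532 -7.895
7 5 -53.139 20.962
8 5 124.779 -17.477
9 5 -114.011 34.690
10 -2 182.530 -35.441
11 -2 -224.177 52.721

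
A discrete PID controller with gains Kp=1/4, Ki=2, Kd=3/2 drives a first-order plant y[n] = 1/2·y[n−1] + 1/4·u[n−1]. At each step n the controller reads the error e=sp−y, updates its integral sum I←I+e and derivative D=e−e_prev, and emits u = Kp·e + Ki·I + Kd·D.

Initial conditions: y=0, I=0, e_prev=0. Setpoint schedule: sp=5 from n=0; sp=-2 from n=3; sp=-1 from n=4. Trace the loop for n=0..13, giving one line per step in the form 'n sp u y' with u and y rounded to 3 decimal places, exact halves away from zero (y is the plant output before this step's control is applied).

(exact arithmetic carried between steps; '≈' marks a value shown rounded to 6 d.p. or computed from one; I and e_prev carry over from the previous line; the table rounds u and y to 3 d.p., halves away from zero)
n=0: y=0, sp=5, e=sp−y=5; I=5, D=e−e_prev=5; u=1/4·5+2·5+3/2·5=18.75; next y=1/2·0+1/4·18.75=4.6875
n=1: y=4.6875, sp=5, e=sp−y=0.3125; I=5.3125, D=e−e_prev=-4.6875; u=1/4·0.3125+2·5.3125+3/2·(-4.6875)=3.671875; next y=1/2·4.6875+1/4·3.671875≈3.261719
n=2: y≈3.261719, sp=5, e=sp−y≈1.738281; I≈7.050781, D=e−e_prev≈1.425781; u=1/4·1.738281+2·7.050781+3/2·1.425781≈16.674805; next y=1/2·3.261719+1/4·16.674805≈5.799561
n=3: y≈5.799561, sp=-2, e=sp−y≈-7.799561; I≈-0.748779, D=e−e_prev≈-9.537842; u=1/4·(-7.799561)+2·(-0.748779)+3/2·(-9.537842)≈-17.754211; next y=1/2·5.799561+1/4·(-17.754211)≈-1.538773
n=4: y≈-1.538773, sp=-1, e=sp−y≈0.538773; I≈-0.210007, D=e−e_prev≈8.338333; u=1/4·0.538773+2·(-0.210007)+3/2·8.338333≈12.222179; next y=1/2·(-1.538773)+1/4·12.222179≈2.286159
n=5: y≈2.286159, sp=-1, e=sp−y≈-3.286159; I≈-3.496165, D=e−e_prev≈-3.824931; u=1/4·(-3.286159)+2·(-3.496165)+3/2·(-3.824931)≈-13.551267; next y=1/2·2.286159+1/4·(-13.551267)≈-2.244737
n=6: y≈-2.244737, sp=-1, e=sp−y≈1.244737; I≈-2.251428, D=e−e_prev≈4.530896; u=1/4·1.244737+2·(-2.251428)+3/2·4.530896≈2.604673; next y=1/2·(-2.244737)+1/4·2.604673≈-0.471201
n=7: y≈-0.471201, sp=-1, e=sp−y≈-0.528799; I≈-2.780227, D=e−e_prev≈-1.773537; u=1/4·(-0.528799)+2·(-2.780227)+3/2·(-1.773537)≈-8.352960; next y=1/2·(-0.471201)+1/4·(-8.352960)≈-2.323840
n=8: y≈-2.323840, sp=-1, e=sp−y≈1.323840; I≈-1.456387, D=e−e_prev≈1.852640; u=1/4·1.323840+2·(-1.456387)+3/2·1.852640≈0.197145; next y=1/2·(-2.323840)+1/4·0.197145≈-1.112634
n=9: y≈-1.112634, sp=-1, e=sp−y≈0.112634; I≈-1.343753, D=e−e_prev≈-1.211206; u=1/4·0.112634+2·(-1.343753)+3/2·(-1.211206)≈-4.476158; next y=1/2·(-1.112634)+1/4·(-4.476158)≈-1.675356
n=10: y≈-1.675356, sp=-1, e=sp−y≈0.675356; I≈-0.668397, D=e−e_prev≈0.562723; u=1/4·0.675356+2·(-0.668397)+3/2·0.562723≈-0.323871; next y=1/2·(-1.675356)+1/4·(-0.323871)≈-0.918646
n=11: y≈-0.918646, sp=-1, e=sp−y≈-0.081354; I≈-0.749751, D=e−e_prev≈-0.756710; u=1/4·(-0.081354)+2·(-0.749751)+3/2·(-0.756710)≈-2.654906; next y=1/2·(-0.918646)+1/4·(-2.654906)≈-1.123050
n=12: y≈-1.123050, sp=-1, e=sp−y≈0.123050; I≈-0.626702, D=e−e_prev≈0.204404; u=1/4·0.123050+2·(-0.626702)+3/2·0.204404≈-0.916035; next y=1/2·(-1.123050)+1/4·(-0.916035)≈-0.790534
n=13: y≈-0.790534, sp=-1, e=sp−y≈-0.209466; I≈-0.836168, D=e−e_prev≈-0.332516; u=1/4·(-0.209466)+2·(-0.836168)+3/2·(-0.332516)≈-2.223476; next y=1/2·(-0.790534)+1/4·(-2.223476)≈-0.951136

0 5 18.750 0.000
1 5 3.672 4.688
2 5 16.675 3.262
3 -2 -17.754 5.800
4 -1 12.222 -1.539
5 -1 -13.551 2.286
6 -1 2.605 -2.245
7 -1 -8.353 -0.471
8 -1 0.197 -2.324
9 -1 -4.476 -1.113
10 -1 -0.324 -1.675
11 -1 -2.655 -0.919
12 -1 -0.916 -1.123
13 -1 -2.223 -0.791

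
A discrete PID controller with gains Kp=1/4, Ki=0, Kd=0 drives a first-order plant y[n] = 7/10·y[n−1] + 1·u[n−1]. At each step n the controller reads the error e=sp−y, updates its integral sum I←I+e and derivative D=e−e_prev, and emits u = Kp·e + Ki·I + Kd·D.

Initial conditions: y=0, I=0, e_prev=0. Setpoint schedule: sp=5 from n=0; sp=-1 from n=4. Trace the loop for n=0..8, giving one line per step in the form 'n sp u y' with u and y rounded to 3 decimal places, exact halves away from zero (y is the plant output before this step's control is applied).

0 5 1.250 0.000
1 5 0.938 1.250
2 5 0.797 1.813
3 5 0.734 2.066
4 -1 -0.795 2.180
5 -1 -0.433 0.731
6 -1 -0.270 0.079
7 -1 -0.196 -0.215
8 -1 -0.163 -0.347

(exact arithmetic carried between steps; '≈' marks a value shown rounded to 6 d.p. or computed from one; I and e_prev carry over from the previous line; the table rounds u and y to 3 d.p., halves away from zero)
n=0: y=0, sp=5, e=sp−y=5; I=5, D=e−e_prev=5; u=1/4·5+0·5+0·5=1.25; next y=7/10·0+1·1.25=1.25
n=1: y=1.25, sp=5, e=sp−y=3.75; I=8.75, D=e−e_prev=-1.25; u=1/4·3.75+0·8.75+0·(-1.25)=0.9375; next y=7/10·1.25+1·0.9375=1.8125
n=2: y=1.8125, sp=5, e=sp−y=3.1875; I=11.9375, D=e−e_prev=-0.5625; u=1/4·3.1875+0·11.9375+0·(-0.5625)=0.796875; next y=7/10·1.8125+1·0.796875=2.065625
n=3: y=2.065625, sp=5, e=sp−y=2.934375; I=14.871875, D=e−e_prev=-0.253125; u=1/4·2.934375+0·14.871875+0·(-0.253125)≈0.733594; next y=7/10·2.065625+1·0.733594≈2.179531
n=4: y≈2.179531, sp=-1, e=sp−y≈-3.179531; I≈11.692344, D=e−e_prev≈-6.113906; u=1/4·(-3.179531)+0·11.692344+0·(-6.113906)≈-0.794883; next y=7/10·2.179531+1·(-0.794883)≈0.730789
n=5: y≈0.730789, sp=-1, e=sp−y≈-1.730789; I≈9.961555, D=e−e_prev≈1.448742; u=1/4·(-1.730789)+0·9.961555+0·1.448742≈-0.432697; next y=7/10·0.730789+1·(-0.432697)≈0.078855
n=6: y≈0.078855, sp=-1, e=sp−y≈-1.078855; I≈8.882700, D=e−e_prev≈0.651934; u=1/4·(-1.078855)+0·8.882700+0·0.651934≈-0.269714; next y=7/10·0.078855+1·(-0.269714)≈-0.214515
n=7: y≈-0.214515, sp=-1, e=sp−y≈-0.785485; I≈8.097215, D=e−e_prev≈0.293370; u=1/4·(-0.785485)+0·8.097215+0·0.293370≈-0.196371; next y=7/10·(-0.214515)+1·(-0.196371)≈-0.346532
n=8: y≈-0.346532, sp=-1, e=sp−y≈-0.653468; I≈7.443747, D=e−e_prev≈0.132017; u=1/4·(-0.653468)+0·7.443747+0·0.132017≈-0.163367; next y=7/10·(-0.346532)+1·(-0.163367)≈-0.405939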